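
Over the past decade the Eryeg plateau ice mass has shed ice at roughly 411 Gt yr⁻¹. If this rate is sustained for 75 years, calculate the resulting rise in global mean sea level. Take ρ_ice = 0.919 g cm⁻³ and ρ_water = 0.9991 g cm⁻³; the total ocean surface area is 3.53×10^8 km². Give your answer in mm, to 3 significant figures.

Total mass lost = 411 Gt/yr × 75 yr = 3.082×10^4 Gt = 3.082×10^16 kg.
ρ_w = 0.9991 g cm⁻³ = 999.1 kg m⁻³, so water volume = 3.082×10^16 / 999.1 = 3.085×10^13 m³.
Δh = 3.085×10^13 / 3.53×10^14 = 0.0874 m = 87.4 mm.

≈ 87.4 mm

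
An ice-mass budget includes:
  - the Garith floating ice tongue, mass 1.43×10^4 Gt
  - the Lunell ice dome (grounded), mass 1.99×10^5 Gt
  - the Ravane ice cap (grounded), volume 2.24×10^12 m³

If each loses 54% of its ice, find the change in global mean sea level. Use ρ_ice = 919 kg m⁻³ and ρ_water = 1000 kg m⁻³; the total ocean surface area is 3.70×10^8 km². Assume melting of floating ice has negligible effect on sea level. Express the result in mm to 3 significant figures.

≈ 293 mm

The Garith floating ice tongue is floating and already displaces its own weight of water, so its melt adds essentially nothing to sea level.
Lunell: 0.54 × 1.99×10^5 Gt = 1.075×10^17 kg; dividing by ρ_w = 1000 kg m⁻³ gives 1.075×10^14 m³ of water.
Ravane: 0.54 × 2.24×10^12 m³ × (919/1000) = 1.112×10^12 m³ of water.
Total added water ≈ 1.086×10^14 m³ over 3.70×10^14 m² → Δh = 0.293 m = 293 mm.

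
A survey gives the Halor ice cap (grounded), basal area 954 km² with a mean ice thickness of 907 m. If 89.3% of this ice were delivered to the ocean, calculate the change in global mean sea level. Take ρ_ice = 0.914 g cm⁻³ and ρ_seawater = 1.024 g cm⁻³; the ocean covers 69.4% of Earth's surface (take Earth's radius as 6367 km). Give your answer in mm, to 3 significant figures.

≈ 1.95 mm

Halor: ice volume = 954 km² × 907 m = 865.3 km³; 0.893 × 865.3 × (914/1024) = 689.7 km³ of water.
Spread over 3.54×10^14 m² of ocean, Δh = 6.897×10^11 / 3.54×10^14 = 1.95×10^-3 m = 1.95 mm.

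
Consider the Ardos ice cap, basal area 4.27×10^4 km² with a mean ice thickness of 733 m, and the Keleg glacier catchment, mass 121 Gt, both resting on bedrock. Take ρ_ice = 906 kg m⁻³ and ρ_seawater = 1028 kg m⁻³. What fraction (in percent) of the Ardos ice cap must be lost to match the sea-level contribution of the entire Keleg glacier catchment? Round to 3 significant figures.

Equal sea-level rise means equal mass of meltwater, i.e. equal mass of ice lost.
Ice mass of Keleg: 1.210×10^14 kg; ice mass of Ardos: 2.836×10^16 kg.
Fraction required = 1.210×10^14 / 2.836×10^16 = 4.27×10^-3 → 0.427 %.

≈ 0.427 %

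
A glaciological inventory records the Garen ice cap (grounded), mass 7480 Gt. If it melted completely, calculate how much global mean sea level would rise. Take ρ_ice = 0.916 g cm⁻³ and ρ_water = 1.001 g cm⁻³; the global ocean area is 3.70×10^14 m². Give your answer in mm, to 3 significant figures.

≈ 20.2 mm

Garen: 7480 Gt = 7.480×10^15 kg; dividing by ρ_w = 1.001 g cm⁻³ = 1001 kg m⁻³ gives 7.473×10^12 m³ of water.
Spread over 3.70×10^14 m² of ocean, Δh = 7.473×10^12 / 3.70×10^14 = 0.0202 m = 20.2 mm.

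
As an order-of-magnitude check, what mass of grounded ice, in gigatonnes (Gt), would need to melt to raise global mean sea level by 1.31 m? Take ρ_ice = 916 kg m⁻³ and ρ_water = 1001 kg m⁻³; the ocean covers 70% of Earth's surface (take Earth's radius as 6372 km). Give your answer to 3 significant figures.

≈ 4.68×10^5 Gt

Required water volume = Δh × A = 1.31 m × 3.57×10^14 m² = 4.679×10^14 m³.
ρ_w = 1001 kg m⁻³, so the mass of water = 4.679×10^14 m³ × 1001 kg m⁻³ = 4.683×10^17 kg = 4.68×10^5 Gt (and the same mass of ice, by conservation).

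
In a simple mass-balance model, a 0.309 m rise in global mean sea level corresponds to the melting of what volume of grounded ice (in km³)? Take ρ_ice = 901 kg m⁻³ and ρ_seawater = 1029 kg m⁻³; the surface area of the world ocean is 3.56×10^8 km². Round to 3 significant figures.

Required water volume = Δh × A = 0.309 m × 3.56×10^14 m² = 1.100×10^14 m³ = 1.100×10^5 km³.
Ice volume = water volume × ρ_w/ρ_ice = 1.100×10^5 × 1029/901 = 1.26×10^5 km³.

≈ 1.26×10^5 km³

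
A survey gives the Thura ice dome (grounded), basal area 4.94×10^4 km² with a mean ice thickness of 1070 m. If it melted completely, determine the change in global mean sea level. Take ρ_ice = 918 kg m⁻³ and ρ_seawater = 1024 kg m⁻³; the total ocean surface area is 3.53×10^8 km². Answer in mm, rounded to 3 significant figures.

Thura: ice volume = 4.94×10^4 km² × 1070 m = 5.286×10^4 km³; 5.286×10^4 × (918/1024) = 4.739×10^4 km³ of water.
Spread over 3.53×10^14 m² of ocean, Δh = 4.739×10^13 / 3.53×10^14 = 0.134 m = 134 mm.

≈ 134 mm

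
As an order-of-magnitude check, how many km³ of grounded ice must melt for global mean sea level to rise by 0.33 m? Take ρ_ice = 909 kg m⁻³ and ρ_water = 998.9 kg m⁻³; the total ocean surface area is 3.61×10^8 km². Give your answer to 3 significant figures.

Required water volume = Δh × A = 0.33 m × 3.61×10^14 m² = 1.191×10^14 m³ = 1.191×10^5 km³.
Ice volume = water volume × ρ_w/ρ_ice = 1.191×10^5 × 998.9/909 = 1.31×10^5 km³.

≈ 1.31×10^5 km³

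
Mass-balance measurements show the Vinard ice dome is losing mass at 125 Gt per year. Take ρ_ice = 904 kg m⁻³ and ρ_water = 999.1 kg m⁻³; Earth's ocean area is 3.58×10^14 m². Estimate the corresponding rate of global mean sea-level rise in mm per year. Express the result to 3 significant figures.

ρ_w = 999.1 kg m⁻³. Annual water volume added = 125 Gt / ρ_w = 1.250×10^14 kg / 999.1 kg m⁻³ = 1.251×10^11 m³.
Δh per year = 1.251×10^11 / 3.58×10^14 = 3.49×10^-4 m = 0.349 mm.

≈ 0.349 mm/yr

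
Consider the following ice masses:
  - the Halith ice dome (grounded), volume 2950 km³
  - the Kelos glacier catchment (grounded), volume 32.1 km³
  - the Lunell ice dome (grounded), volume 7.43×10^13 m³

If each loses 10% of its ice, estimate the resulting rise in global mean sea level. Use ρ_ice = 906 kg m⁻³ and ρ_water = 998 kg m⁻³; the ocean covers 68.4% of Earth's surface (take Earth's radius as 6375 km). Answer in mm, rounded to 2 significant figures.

Halith: 0.1 × 2950 km³ × (906/998) = 267.8 km³ of water.
Kelos: 0.1 × 32.1 km³ × (906/998) = 2.914 km³ of water.
Lunell: 0.1 × 7.43×10^13 m³ × (906/998) = 6.745×10^12 m³ of water.
Total added water ≈ 7.016×10^12 m³ over 3.49×10^14 m² → Δh = 0.0201 m = 20 mm.

≈ 20 mm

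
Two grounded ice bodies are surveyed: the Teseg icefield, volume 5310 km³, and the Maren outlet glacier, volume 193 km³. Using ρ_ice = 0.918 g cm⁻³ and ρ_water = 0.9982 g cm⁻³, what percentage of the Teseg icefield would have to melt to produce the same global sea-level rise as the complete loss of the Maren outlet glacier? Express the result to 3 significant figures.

Equal sea-level rise means equal mass of meltwater, i.e. equal mass of ice lost.
Ice mass of Maren: 1.772×10^14 kg; ice mass of Teseg: 4.875×10^15 kg.
Fraction required = 1.772×10^14 / 4.875×10^15 = 0.0363 → 3.63 %.

≈ 3.63 %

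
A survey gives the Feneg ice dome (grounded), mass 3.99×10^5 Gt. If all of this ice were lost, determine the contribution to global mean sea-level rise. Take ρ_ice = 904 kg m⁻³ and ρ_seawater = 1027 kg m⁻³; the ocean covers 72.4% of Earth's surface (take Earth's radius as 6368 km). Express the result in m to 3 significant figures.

≈ 1.05 m

Feneg: 3.99×10^5 Gt = 3.990×10^17 kg; dividing by ρ_w = 1027 kg m⁻³ gives 3.885×10^14 m³ of water.
Spread over 3.69×10^14 m² of ocean, Δh = 3.885×10^14 / 3.69×10^14 = 1.05 m.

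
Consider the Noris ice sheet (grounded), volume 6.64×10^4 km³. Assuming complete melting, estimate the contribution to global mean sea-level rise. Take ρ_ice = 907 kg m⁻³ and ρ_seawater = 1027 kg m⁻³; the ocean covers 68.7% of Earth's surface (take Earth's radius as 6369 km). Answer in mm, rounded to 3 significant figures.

≈ 167 mm

Noris: 6.64×10^4 km³ × (907/1027) = 5.864×10^4 km³ of water.
Spread over 3.50×10^14 m² of ocean, Δh = 5.864×10^13 / 3.50×10^14 = 0.167 m = 167 mm.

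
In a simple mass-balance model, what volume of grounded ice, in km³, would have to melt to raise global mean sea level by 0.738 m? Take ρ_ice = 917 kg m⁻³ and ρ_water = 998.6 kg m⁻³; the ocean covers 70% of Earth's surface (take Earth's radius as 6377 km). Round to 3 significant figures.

Required water volume = Δh × A = 0.738 m × 3.58×10^14 m² = 2.640×10^14 m³ = 2.640×10^5 km³.
Ice volume = water volume × ρ_w/ρ_ice = 2.640×10^5 × 998.6/917 = 2.87×10^5 km³.

≈ 2.87×10^5 km³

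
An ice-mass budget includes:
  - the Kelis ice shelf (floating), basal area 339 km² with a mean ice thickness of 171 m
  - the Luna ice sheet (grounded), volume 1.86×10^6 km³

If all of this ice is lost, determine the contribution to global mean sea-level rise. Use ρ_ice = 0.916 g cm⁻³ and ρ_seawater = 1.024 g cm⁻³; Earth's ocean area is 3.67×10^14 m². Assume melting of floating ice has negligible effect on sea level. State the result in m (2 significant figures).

The Kelis ice shelf is floating and already displaces its own weight of water, so its melt adds essentially nothing to sea level.
Luna: 1.86×10^6 km³ × (916/1024) = 1.664×10^6 km³ of water.
Total added water ≈ 1.664×10^15 m³ over 3.67×10^14 m² → Δh = 4.53 m.

≈ 4.5 m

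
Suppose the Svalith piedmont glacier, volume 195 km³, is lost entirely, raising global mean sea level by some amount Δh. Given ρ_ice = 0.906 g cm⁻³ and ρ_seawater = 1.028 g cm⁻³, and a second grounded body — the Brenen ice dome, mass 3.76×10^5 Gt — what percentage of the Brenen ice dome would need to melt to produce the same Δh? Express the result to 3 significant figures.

≈ 0.0470 %

Equal sea-level rise means equal mass of meltwater, i.e. equal mass of ice lost.
Ice mass of Svalith: 1.767×10^14 kg; ice mass of Brenen: 3.760×10^17 kg.
Fraction required = 1.767×10^14 / 3.760×10^17 = 4.70×10^-4 → 0.0470 %.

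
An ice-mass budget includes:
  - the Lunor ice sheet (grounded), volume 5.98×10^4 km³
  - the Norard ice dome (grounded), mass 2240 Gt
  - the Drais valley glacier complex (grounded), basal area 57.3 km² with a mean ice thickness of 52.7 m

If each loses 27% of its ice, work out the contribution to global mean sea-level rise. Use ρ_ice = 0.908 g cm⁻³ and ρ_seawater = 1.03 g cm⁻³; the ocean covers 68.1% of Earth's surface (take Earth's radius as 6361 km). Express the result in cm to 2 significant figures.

Lunor: 0.27 × 5.98×10^4 km³ × (908/1030) = 1.423×10^4 km³ of water.
Norard: 0.27 × 2240 Gt = 6.048×10^14 kg; dividing by ρ_w = 1.03 g cm⁻³ = 1030 kg m⁻³ gives 5.872×10^11 m³ of water.
Drais: ice volume = 57.3 km² × 52.7 m = 3.020 km³; 0.27 × 3.020 × (908/1030) = 0.7187 km³ of water.
Total added water ≈ 1.482×10^13 m³ over 3.46×10^14 m² → Δh = 0.0428 m = 4.3 cm.

≈ 4.3 cm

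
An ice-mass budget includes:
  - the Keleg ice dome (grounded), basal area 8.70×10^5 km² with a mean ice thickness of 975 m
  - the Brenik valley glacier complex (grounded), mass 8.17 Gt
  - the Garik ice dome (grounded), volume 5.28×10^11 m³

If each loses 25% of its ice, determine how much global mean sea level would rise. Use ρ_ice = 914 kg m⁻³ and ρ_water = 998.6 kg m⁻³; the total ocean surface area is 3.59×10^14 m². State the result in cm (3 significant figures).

Keleg: ice volume = 8.70×10^5 km² × 975 m = 8.482×10^5 km³; 0.25 × 8.482×10^5 × (914/998.6) = 1.941×10^5 km³ of water.
Brenik: 0.25 × 8.17 Gt = 2.042×10^12 kg; dividing by ρ_w = 998.6 kg m⁻³ gives 2.045×10^9 m³ of water.
Garik: 0.25 × 5.28×10^11 m³ × (914/998.6) = 1.208×10^11 m³ of water.
Total added water ≈ 1.942×10^14 m³ over 3.59×10^14 m² → Δh = 0.541 m = 54.1 cm.

≈ 54.1 cm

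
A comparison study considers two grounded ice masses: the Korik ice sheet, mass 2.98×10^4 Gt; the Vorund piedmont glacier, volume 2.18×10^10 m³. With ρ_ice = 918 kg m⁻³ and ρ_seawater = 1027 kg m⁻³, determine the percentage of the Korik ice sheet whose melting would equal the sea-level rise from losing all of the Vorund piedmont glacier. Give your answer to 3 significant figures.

≈ 0.0672 %

Equal sea-level rise means equal mass of meltwater, i.e. equal mass of ice lost.
Ice mass of Vorund: 2.001×10^13 kg; ice mass of Korik: 2.980×10^16 kg.
Fraction required = 2.001×10^13 / 2.980×10^16 = 6.72×10^-4 → 0.0672 %.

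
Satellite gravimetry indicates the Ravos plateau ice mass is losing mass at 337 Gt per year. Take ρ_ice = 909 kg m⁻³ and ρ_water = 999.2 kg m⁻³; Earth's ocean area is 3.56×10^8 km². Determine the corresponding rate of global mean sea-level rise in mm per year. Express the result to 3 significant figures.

≈ 0.947 mm/yr

ρ_w = 999.2 kg m⁻³. Annual water volume added = 337 Gt / ρ_w = 3.370×10^14 kg / 999.2 kg m⁻³ = 3.373×10^11 m³.
Δh per year = 3.373×10^11 / 3.56×10^14 = 9.47×10^-4 m = 0.947 mm.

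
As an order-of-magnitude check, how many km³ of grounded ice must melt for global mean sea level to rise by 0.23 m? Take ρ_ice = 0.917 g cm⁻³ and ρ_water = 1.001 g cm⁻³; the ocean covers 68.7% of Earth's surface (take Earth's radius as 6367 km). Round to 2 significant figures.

Required water volume = Δh × A = 0.23 m × 3.50×10^14 m² = 8.049×10^13 m³ = 8.049×10^4 km³.
Ice volume = water volume × ρ_w/ρ_ice = 8.049×10^4 × 1001/917 = 8.8×10^4 km³.

≈ 8.8×10^4 km³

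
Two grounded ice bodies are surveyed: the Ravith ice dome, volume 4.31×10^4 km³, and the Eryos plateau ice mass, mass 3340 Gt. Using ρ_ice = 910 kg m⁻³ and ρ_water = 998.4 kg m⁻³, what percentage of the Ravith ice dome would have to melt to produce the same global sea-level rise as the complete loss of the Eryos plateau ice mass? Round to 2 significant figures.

≈ 8.5 %

Equal sea-level rise means equal mass of meltwater, i.e. equal mass of ice lost.
Ice mass of Eryos: 3.340×10^15 kg; ice mass of Ravith: 3.922×10^16 kg.
Fraction required = 3.340×10^15 / 3.922×10^16 = 0.0852 → 8.5 %.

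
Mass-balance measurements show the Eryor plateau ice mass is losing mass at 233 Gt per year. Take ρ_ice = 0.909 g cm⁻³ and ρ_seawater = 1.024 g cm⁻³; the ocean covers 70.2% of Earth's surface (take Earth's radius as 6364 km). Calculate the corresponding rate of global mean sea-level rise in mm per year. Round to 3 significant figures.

ρ_w = 1.024 g cm⁻³ = 1024 kg m⁻³. Annual water volume added = 233 Gt / ρ_w = 2.330×10^14 kg / 1024 kg m⁻³ = 2.275×10^11 m³.
Δh per year = 2.275×10^11 / 3.57×10^14 = 6.37×10^-4 m = 0.637 mm.

≈ 0.637 mm/yr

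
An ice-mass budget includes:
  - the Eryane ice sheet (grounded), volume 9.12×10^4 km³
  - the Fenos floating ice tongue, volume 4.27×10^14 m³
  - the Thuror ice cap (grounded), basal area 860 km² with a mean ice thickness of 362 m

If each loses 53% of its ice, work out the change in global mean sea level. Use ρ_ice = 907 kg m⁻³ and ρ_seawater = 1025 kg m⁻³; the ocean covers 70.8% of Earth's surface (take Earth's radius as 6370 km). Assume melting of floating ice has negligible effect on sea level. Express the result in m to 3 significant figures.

≈ 0.119 m

Eryane: 0.53 × 9.12×10^4 km³ × (907/1025) = 4.277×10^4 km³ of water.
The Fenos floating ice tongue is floating and already displaces its own weight of water, so its melt adds essentially nothing to sea level.
Thuror: ice volume = 860 km² × 362 m = 311.3 km³; 0.53 × 311.3 × (907/1025) = 146.0 km³ of water.
Total added water ≈ 4.292×10^13 m³ over 3.61×10^14 m² → Δh = 0.119 m.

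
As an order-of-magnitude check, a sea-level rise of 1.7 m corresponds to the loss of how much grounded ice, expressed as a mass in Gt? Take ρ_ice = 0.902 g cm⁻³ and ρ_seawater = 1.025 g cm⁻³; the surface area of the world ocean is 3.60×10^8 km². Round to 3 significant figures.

≈ 6.27×10^5 Gt

Required water volume = Δh × A = 1.7 m × 3.60×10^14 m² = 6.120×10^14 m³.
ρ_w = 1.025 g cm⁻³ = 1025 kg m⁻³, so the mass of water = 6.120×10^14 m³ × 1025 kg m⁻³ = 6.273×10^17 kg = 6.27×10^5 Gt (and the same mass of ice, by conservation).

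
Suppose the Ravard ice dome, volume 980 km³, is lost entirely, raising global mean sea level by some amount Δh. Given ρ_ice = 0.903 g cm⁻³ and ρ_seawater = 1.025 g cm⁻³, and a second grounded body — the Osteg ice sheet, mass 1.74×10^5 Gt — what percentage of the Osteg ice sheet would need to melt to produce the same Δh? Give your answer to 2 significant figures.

≈ 0.51 %

Equal sea-level rise means equal mass of meltwater, i.e. equal mass of ice lost.
Ice mass of Ravard: 8.849×10^14 kg; ice mass of Osteg: 1.740×10^17 kg.
Fraction required = 8.849×10^14 / 1.740×10^17 = 5.09×10^-3 → 0.51 %.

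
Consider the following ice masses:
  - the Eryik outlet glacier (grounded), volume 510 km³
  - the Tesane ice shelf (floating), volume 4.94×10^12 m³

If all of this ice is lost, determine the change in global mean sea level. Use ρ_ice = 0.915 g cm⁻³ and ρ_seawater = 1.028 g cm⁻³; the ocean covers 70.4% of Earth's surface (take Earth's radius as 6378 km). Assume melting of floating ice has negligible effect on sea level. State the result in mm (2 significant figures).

Eryik: 510 km³ × (915/1028) = 453.9 km³ of water.
The Tesane ice shelf is floating and already displaces its own weight of water, so its melt adds essentially nothing to sea level.
Total added water ≈ 4.539×10^11 m³ over 3.60×10^14 m² → Δh = 1.26×10^-3 m = 1.3 mm.

≈ 1.3 mm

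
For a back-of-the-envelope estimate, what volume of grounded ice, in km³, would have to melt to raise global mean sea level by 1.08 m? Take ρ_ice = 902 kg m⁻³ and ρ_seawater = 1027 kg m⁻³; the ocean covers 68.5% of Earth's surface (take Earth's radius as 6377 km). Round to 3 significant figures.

Required water volume = Δh × A = 1.08 m × 3.50×10^14 m² = 3.781×10^14 m³ = 3.781×10^5 km³.
Ice volume = water volume × ρ_w/ρ_ice = 3.781×10^5 × 1027/902 = 4.30×10^5 km³.

≈ 4.30×10^5 km³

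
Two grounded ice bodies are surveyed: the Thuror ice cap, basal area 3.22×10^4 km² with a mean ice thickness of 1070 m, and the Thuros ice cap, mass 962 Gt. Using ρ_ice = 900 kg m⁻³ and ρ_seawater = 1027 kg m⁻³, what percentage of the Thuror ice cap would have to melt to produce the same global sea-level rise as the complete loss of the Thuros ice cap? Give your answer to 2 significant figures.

Equal sea-level rise means equal mass of meltwater, i.e. equal mass of ice lost.
Ice mass of Thuros: 9.620×10^14 kg; ice mass of Thuror: 3.101×10^16 kg.
Fraction required = 9.620×10^14 / 3.101×10^16 = 0.0310 → 3.1 %.

≈ 3.1 %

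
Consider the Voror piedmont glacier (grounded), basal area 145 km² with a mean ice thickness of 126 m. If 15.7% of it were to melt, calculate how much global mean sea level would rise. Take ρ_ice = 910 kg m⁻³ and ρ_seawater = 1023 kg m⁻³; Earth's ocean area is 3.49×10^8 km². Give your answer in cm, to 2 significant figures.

Voror: ice volume = 145 km² × 126 m = 18.27 km³; 0.157 × 18.27 × (910/1023) = 2.552 km³ of water.
Spread over 3.49×10^14 m² of ocean, Δh = 2.552×10^9 / 3.49×10^14 = 7.31×10^-6 m = 7.3×10^-4 cm.

≈ 7.3×10^-4 cm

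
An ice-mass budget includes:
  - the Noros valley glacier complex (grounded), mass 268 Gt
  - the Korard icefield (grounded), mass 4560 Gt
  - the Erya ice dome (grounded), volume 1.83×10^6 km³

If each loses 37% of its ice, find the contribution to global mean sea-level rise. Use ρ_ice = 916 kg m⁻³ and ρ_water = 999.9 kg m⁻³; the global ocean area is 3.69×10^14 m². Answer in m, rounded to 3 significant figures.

≈ 1.69 m

Noros: 0.37 × 268 Gt = 9.916×10^13 kg; dividing by ρ_w = 999.9 kg m⁻³ gives 9.917×10^10 m³ of water.
Korard: 0.37 × 4560 Gt = 1.687×10^15 kg; dividing by ρ_w = 999.9 kg m⁻³ gives 1.687×10^12 m³ of water.
Erya: 0.37 × 1.83×10^6 km³ × (916/999.9) = 6.203×10^5 km³ of water.
Total added water ≈ 6.221×10^14 m³ over 3.69×10^14 m² → Δh = 1.69 m.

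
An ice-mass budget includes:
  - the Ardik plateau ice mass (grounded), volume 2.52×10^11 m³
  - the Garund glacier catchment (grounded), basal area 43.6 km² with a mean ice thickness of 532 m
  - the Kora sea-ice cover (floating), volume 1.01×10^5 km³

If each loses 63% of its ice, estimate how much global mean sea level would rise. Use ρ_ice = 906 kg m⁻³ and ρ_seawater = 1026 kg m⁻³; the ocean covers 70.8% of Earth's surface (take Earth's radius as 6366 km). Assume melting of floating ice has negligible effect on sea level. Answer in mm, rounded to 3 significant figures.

Ardik: 0.63 × 2.52×10^11 m³ × (906/1026) = 1.402×10^11 m³ of water.
Garund: ice volume = 43.6 km² × 532 m = 23.20 km³; 0.63 × 23.20 × (906/1026) = 12.90 km³ of water.
The Kora sea-ice cover is floating and already displaces its own weight of water, so its melt adds essentially nothing to sea level.
Total added water ≈ 1.531×10^11 m³ over 3.61×10^14 m² → Δh = 4.25×10^-4 m = 0.425 mm.

≈ 0.425 mm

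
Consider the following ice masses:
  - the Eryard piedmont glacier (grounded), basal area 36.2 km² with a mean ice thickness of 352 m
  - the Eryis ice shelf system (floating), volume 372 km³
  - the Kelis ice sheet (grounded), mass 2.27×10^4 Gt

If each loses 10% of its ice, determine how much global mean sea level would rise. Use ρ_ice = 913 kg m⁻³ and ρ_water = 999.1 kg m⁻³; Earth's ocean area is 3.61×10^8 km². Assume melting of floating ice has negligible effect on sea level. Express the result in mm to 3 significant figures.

Eryard: ice volume = 36.2 km² × 352 m = 12.74 km³; 0.1 × 12.74 × (913/999.1) = 1.164 km³ of water.
The Eryis ice shelf system is floating and already displaces its own weight of water, so its melt adds essentially nothing to sea level.
Kelis: 0.1 × 2.27×10^4 Gt = 2.270×10^15 kg; dividing by ρ_w = 999.1 kg m⁻³ gives 2.272×10^12 m³ of water.
Total added water ≈ 2.273×10^12 m³ over 3.61×10^14 m² → Δh = 6.30×10^-3 m = 6.30 mm.

≈ 6.30 mm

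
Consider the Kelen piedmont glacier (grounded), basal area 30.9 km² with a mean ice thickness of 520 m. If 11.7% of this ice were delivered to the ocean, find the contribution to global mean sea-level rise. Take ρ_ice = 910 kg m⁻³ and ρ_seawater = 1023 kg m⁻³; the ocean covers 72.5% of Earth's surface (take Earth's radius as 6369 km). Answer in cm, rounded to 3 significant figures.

≈ 4.53×10^-4 cm

Kelen: ice volume = 30.9 km² × 520 m = 16.07 km³; 0.117 × 16.07 × (910/1023) = 1.672 km³ of water.
Spread over 3.70×10^14 m² of ocean, Δh = 1.672×10^9 / 3.70×10^14 = 4.53×10^-6 m = 4.53×10^-4 cm.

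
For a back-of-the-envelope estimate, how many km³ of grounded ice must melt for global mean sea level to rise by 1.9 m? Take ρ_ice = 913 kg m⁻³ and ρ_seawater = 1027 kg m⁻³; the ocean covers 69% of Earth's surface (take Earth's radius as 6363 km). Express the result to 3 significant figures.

Required water volume = Δh × A = 1.9 m × 3.51×10^14 m² = 6.670×10^14 m³ = 6.670×10^5 km³.
Ice volume = water volume × ρ_w/ρ_ice = 6.670×10^5 × 1027/913 = 7.50×10^5 km³.

≈ 7.50×10^5 km³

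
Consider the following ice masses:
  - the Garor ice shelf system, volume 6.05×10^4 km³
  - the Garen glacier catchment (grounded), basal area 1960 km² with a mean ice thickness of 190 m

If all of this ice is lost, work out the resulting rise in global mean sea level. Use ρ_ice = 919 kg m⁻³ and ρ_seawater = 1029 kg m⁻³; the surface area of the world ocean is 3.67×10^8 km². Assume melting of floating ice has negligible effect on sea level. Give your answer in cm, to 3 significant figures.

The Garor ice shelf system is floating and already displaces its own weight of water, so its melt adds essentially nothing to sea level.
Garen: ice volume = 1960 km² × 190 m = 372.4 km³; 372.4 × (919/1029) = 332.6 km³ of water.
Total added water ≈ 3.326×10^11 m³ over 3.67×10^14 m² → Δh = 9.06×10^-4 m = 0.0906 cm.

≈ 0.0906 cm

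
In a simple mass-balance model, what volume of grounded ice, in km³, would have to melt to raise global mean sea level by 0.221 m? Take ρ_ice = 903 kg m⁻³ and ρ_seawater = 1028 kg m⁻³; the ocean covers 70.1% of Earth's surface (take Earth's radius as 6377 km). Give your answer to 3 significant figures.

Required water volume = Δh × A = 0.221 m × 3.58×10^14 m² = 7.917×10^13 m³ = 7.917×10^4 km³.
Ice volume = water volume × ρ_w/ρ_ice = 7.917×10^4 × 1028/903 = 9.01×10^4 km³.

≈ 9.01×10^4 km³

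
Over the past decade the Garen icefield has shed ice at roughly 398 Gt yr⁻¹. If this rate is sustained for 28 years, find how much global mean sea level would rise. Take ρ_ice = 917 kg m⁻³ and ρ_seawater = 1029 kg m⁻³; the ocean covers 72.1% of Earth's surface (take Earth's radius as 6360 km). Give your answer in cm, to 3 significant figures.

≈ 2.96 cm

Total mass lost = 398 Gt/yr × 28 yr = 1.114×10^4 Gt = 1.114×10^16 kg.
ρ_w = 1029 kg m⁻³, so water volume = 1.114×10^16 / 1029 = 1.083×10^13 m³.
Δh = 1.083×10^13 / 3.66×10^14 = 0.0296 m = 2.96 cm.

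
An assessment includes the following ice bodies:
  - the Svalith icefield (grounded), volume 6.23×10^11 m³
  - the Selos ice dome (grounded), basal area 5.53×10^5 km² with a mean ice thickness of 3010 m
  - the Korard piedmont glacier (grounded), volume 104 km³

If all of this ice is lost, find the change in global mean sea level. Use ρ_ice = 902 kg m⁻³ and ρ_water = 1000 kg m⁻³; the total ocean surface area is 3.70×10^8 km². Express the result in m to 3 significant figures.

≈ 4.06 m

Svalith: 6.23×10^11 m³ × (902/1000) = 5.619×10^11 m³ of water.
Selos: ice volume = 5.53×10^5 km² × 3010 m = 1.665×10^6 km³; 1.665×10^6 × (902/1000) = 1.501×10^6 km³ of water.
Korard: 104 km³ × (902/1000) = 93.81 km³ of water.
Total added water ≈ 1.502×10^15 m³ over 3.70×10^14 m² → Δh = 4.06 m.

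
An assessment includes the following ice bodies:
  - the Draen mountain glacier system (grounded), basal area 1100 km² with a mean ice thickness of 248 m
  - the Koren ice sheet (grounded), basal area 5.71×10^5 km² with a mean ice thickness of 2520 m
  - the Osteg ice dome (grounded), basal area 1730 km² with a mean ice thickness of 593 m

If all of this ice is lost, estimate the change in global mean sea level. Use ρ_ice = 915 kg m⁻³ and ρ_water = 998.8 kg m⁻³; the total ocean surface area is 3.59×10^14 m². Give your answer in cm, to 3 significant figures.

≈ 368 cm

Draen: ice volume = 1100 km² × 248 m = 272.8 km³; 272.8 × (915/998.8) = 249.9 km³ of water.
Koren: ice volume = 5.71×10^5 km² × 2520 m = 1.439×10^6 km³; 1.439×10^6 × (915/998.8) = 1.318×10^6 km³ of water.
Osteg: ice volume = 1730 km² × 593 m = 1026 km³; 1026 × (915/998.8) = 939.8 km³ of water.
Total added water ≈ 1.319×10^15 m³ over 3.59×10^14 m² → Δh = 3.68 m = 368 cm.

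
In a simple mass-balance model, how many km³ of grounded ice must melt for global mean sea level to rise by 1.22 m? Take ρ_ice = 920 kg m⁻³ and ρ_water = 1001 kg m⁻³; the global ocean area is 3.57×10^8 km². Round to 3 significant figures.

Required water volume = Δh × A = 1.22 m × 3.57×10^14 m² = 4.355×10^14 m³ = 4.355×10^5 km³.
Ice volume = water volume × ρ_w/ρ_ice = 4.355×10^5 × 1001/920 = 4.74×10^5 km³.

≈ 4.74×10^5 km³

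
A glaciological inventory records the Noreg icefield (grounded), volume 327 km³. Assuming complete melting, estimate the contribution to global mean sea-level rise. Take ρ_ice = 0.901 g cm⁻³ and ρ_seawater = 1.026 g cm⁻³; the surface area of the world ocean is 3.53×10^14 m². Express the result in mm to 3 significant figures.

Noreg: 327 km³ × (901/1026) = 287.2 km³ of water.
Spread over 3.53×10^14 m² of ocean, Δh = 2.872×10^11 / 3.53×10^14 = 8.13×10^-4 m = 0.813 mm.

≈ 0.813 mm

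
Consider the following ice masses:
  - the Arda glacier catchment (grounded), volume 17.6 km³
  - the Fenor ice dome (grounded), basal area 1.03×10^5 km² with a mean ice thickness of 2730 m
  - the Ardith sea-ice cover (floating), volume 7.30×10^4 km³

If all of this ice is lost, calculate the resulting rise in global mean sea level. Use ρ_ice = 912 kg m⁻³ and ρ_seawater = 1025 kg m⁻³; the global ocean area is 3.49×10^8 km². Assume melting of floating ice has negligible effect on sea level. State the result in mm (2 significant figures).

Arda: 17.6 km³ × (912/1025) = 15.66 km³ of water.
Fenor: ice volume = 1.03×10^5 km² × 2730 m = 2.812×10^5 km³; 2.812×10^5 × (912/1025) = 2.502×10^5 km³ of water.
The Ardith sea-ice cover is floating and already displaces its own weight of water, so its melt adds essentially nothing to sea level.
Total added water ≈ 2.502×10^14 m³ over 3.49×10^14 m² → Δh = 0.717 m = 720 mm.

≈ 720 mm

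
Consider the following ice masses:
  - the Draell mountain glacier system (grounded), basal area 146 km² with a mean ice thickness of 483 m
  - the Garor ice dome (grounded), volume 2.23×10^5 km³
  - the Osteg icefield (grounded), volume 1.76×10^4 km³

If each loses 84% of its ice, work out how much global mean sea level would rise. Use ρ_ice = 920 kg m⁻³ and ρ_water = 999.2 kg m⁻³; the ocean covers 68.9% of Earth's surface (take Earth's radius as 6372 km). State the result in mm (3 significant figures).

≈ 529 mm

Draell: ice volume = 146 km² × 483 m = 70.52 km³; 0.84 × 70.52 × (920/999.2) = 54.54 km³ of water.
Garor: 0.84 × 2.23×10^5 km³ × (920/999.2) = 1.725×10^5 km³ of water.
Osteg: 0.84 × 1.76×10^4 km³ × (920/999.2) = 1.361×10^4 km³ of water.
Total added water ≈ 1.861×10^14 m³ over 3.52×10^14 m² → Δh = 0.529 m = 529 mm.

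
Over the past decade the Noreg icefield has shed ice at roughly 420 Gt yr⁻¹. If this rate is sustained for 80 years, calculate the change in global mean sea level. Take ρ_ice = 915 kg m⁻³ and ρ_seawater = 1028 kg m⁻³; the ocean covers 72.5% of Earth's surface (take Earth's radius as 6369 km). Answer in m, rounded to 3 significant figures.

≈ 0.0884 m

Total mass lost = 420 Gt/yr × 80 yr = 3.360×10^4 Gt = 3.360×10^16 kg.
ρ_w = 1028 kg m⁻³, so water volume = 3.360×10^16 / 1028 = 3.268×10^13 m³.
Δh = 3.268×10^13 / 3.70×10^14 = 0.0884 m.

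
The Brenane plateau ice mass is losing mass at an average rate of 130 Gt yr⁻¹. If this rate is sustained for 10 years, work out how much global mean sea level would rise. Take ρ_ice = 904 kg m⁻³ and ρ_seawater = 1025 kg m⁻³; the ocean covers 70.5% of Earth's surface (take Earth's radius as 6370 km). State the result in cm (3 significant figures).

≈ 0.353 cm

Total mass lost = 130 Gt/yr × 10 yr = 1300 Gt = 1.300×10^15 kg.
ρ_w = 1025 kg m⁻³, so water volume = 1.300×10^15 / 1025 = 1.268×10^12 m³.
Δh = 1.268×10^12 / 3.59×10^14 = 3.53×10^-3 m = 0.353 cm.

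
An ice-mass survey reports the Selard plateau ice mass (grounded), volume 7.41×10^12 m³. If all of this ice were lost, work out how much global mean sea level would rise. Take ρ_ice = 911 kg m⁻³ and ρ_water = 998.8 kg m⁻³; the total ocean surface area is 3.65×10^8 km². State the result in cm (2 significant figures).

≈ 1.9 cm

Selard: 7.41×10^12 m³ × (911/998.8) = 6.759×10^12 m³ of water.
Spread over 3.65×10^14 m² of ocean, Δh = 6.759×10^12 / 3.65×10^14 = 0.0185 m = 1.9 cm.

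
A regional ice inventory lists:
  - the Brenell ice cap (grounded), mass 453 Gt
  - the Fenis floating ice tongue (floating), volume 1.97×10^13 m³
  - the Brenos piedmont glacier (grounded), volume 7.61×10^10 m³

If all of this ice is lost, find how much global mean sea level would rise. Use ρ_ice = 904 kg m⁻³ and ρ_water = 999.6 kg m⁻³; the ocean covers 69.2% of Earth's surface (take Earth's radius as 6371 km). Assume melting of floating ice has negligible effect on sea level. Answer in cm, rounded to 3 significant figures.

≈ 0.148 cm

Brenell: 453 Gt = 4.530×10^14 kg; dividing by ρ_w = 999.6 kg m⁻³ gives 4.532×10^11 m³ of water.
The Fenis floating ice tongue is floating and already displaces its own weight of water, so its melt adds essentially nothing to sea level.
Brenos: 7.61×10^10 m³ × (904/999.6) = 6.882×10^10 m³ of water.
Total added water ≈ 5.220×10^11 m³ over 3.53×10^14 m² → Δh = 1.48×10^-3 m = 0.148 cm.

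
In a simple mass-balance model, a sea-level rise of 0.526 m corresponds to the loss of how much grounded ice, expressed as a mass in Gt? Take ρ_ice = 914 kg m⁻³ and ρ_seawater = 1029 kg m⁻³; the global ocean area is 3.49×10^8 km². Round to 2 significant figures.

≈ 1.9×10^5 Gt

Required water volume = Δh × A = 0.526 m × 3.49×10^14 m² = 1.836×10^14 m³.
ρ_w = 1029 kg m⁻³, so the mass of water = 1.836×10^14 m³ × 1029 kg m⁻³ = 1.889×10^17 kg = 1.9×10^5 Gt (and the same mass of ice, by conservation).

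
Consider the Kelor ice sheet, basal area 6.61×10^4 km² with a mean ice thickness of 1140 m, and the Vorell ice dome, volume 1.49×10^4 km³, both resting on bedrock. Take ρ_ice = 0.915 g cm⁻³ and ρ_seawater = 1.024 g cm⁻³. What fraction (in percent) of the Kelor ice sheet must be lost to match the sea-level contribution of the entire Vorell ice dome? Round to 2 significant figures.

≈ 20 %

Equal sea-level rise means equal mass of meltwater, i.e. equal mass of ice lost.
Ice mass of Vorell: 1.363×10^16 kg; ice mass of Kelor: 6.895×10^16 kg.
Fraction required = 1.363×10^16 / 6.895×10^16 = 0.198 → 20 %.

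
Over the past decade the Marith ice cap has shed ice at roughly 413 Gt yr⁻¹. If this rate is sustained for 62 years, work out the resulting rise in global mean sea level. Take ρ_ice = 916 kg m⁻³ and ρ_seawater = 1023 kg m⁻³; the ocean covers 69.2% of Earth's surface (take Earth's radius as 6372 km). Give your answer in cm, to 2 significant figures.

≈ 7.1 cm

Total mass lost = 413 Gt/yr × 62 yr = 2.561×10^4 Gt = 2.561×10^16 kg.
ρ_w = 1023 kg m⁻³, so water volume = 2.561×10^16 / 1023 = 2.503×10^13 m³.
Δh = 2.503×10^13 / 3.53×10^14 = 0.0709 m = 7.1 cm.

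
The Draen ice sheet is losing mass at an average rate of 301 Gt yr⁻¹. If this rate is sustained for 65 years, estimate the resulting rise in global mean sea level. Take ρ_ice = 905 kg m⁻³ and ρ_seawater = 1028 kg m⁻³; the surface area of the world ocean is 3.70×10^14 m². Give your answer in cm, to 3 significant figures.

≈ 5.14 cm

Total mass lost = 301 Gt/yr × 65 yr = 1.956×10^4 Gt = 1.956×10^16 kg.
ρ_w = 1028 kg m⁻³, so water volume = 1.956×10^16 / 1028 = 1.903×10^13 m³.
Δh = 1.903×10^13 / 3.70×10^14 = 0.0514 m = 5.14 cm.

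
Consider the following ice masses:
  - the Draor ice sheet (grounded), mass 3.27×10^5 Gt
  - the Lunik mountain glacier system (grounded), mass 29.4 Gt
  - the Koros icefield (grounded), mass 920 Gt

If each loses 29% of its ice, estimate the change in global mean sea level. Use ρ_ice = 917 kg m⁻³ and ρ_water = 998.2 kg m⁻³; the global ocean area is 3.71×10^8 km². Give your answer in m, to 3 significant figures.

≈ 0.257 m

Draor: 0.29 × 3.27×10^5 Gt = 9.483×10^16 kg; dividing by ρ_w = 998.2 kg m⁻³ gives 9.500×10^13 m³ of water.
Lunik: 0.29 × 29.4 Gt = 8.526×10^12 kg; dividing by ρ_w = 998.2 kg m⁻³ gives 8.541×10^9 m³ of water.
Koros: 0.29 × 920 Gt = 2.668×10^14 kg; dividing by ρ_w = 998.2 kg m⁻³ gives 2.673×10^11 m³ of water.
Total added water ≈ 9.528×10^13 m³ over 3.71×10^14 m² → Δh = 0.257 m.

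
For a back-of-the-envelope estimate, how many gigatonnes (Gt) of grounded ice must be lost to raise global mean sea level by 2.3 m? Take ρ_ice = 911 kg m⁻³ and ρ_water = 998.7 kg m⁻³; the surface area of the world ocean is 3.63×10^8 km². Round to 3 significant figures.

≈ 8.34×10^5 Gt

Required water volume = Δh × A = 2.3 m × 3.63×10^14 m² = 8.349×10^14 m³.
ρ_w = 998.7 kg m⁻³, so the mass of water = 8.349×10^14 m³ × 998.7 kg m⁻³ = 8.338×10^17 kg = 8.34×10^5 Gt (and the same mass of ice, by conservation).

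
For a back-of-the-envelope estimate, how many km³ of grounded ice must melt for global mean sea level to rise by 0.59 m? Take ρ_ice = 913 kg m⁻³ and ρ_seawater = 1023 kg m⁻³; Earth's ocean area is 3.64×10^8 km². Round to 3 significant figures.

≈ 2.41×10^5 km³

Required water volume = Δh × A = 0.59 m × 3.64×10^14 m² = 2.148×10^14 m³ = 2.148×10^5 km³.
Ice volume = water volume × ρ_w/ρ_ice = 2.148×10^5 × 1023/913 = 2.41×10^5 km³.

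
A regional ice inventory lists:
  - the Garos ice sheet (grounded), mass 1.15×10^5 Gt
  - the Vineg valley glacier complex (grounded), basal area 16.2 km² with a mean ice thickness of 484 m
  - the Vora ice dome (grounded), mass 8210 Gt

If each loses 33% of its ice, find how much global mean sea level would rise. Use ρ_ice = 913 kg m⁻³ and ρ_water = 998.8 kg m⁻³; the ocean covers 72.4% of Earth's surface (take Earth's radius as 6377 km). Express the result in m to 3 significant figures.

≈ 0.110 m

Garos: 0.33 × 1.15×10^5 Gt = 3.795×10^16 kg; dividing by ρ_w = 998.8 kg m⁻³ gives 3.800×10^13 m³ of water.
Vineg: ice volume = 16.2 km² × 484 m = 7.841 km³; 0.33 × 7.841 × (913/998.8) = 2.365 km³ of water.
Vora: 0.33 × 8210 Gt = 2.709×10^15 kg; dividing by ρ_w = 998.8 kg m⁻³ gives 2.713×10^12 m³ of water.
Total added water ≈ 4.071×10^13 m³ over 3.70×10^14 m² → Δh = 0.110 m.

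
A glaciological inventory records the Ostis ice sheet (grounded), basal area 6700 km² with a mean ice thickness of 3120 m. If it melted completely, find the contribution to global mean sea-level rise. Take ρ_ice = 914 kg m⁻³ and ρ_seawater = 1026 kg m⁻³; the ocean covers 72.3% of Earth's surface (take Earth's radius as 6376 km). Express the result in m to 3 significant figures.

≈ 0.0504 m

Ostis: ice volume = 6700 km² × 3120 m = 2.090×10^4 km³; 2.090×10^4 × (914/1026) = 1.862×10^4 km³ of water.
Spread over 3.69×10^14 m² of ocean, Δh = 1.862×10^13 / 3.69×10^14 = 0.0504 m.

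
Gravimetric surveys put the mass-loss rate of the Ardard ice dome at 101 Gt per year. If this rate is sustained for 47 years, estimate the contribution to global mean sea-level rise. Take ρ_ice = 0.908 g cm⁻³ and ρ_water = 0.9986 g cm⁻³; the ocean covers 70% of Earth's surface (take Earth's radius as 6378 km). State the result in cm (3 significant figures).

Total mass lost = 101 Gt/yr × 47 yr = 4747 Gt = 4.747×10^15 kg.
ρ_w = 0.9986 g cm⁻³ = 998.6 kg m⁻³, so water volume = 4.747×10^15 / 998.6 = 4.754×10^12 m³.
Δh = 4.754×10^12 / 3.58×10^14 = 0.0133 m = 1.33 cm.

≈ 1.33 cm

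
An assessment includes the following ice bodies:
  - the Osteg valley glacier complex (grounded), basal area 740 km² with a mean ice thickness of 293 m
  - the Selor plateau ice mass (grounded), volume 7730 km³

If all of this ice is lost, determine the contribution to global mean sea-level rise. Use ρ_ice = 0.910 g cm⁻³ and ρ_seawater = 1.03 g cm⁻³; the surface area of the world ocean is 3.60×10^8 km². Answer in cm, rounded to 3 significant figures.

≈ 1.95 cm

Osteg: ice volume = 740 km² × 293 m = 216.8 km³; 216.8 × (910/1030) = 191.6 km³ of water.
Selor: 7730 km³ × (910/1030) = 6829 km³ of water.
Total added water ≈ 7.021×10^12 m³ over 3.60×10^14 m² → Δh = 0.0195 m = 1.95 cm.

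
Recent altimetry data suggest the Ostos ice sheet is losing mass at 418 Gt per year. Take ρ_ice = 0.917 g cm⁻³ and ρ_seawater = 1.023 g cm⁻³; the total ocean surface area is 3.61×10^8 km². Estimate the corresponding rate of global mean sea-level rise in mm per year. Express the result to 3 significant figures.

≈ 1.13 mm/yr

ρ_w = 1.023 g cm⁻³ = 1023 kg m⁻³. Annual water volume added = 418 Gt / ρ_w = 4.180×10^14 kg / 1023 kg m⁻³ = 4.086×10^11 m³.
Δh per year = 4.086×10^11 / 3.61×10^14 = 1.13×10^-3 m = 1.13 mm.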